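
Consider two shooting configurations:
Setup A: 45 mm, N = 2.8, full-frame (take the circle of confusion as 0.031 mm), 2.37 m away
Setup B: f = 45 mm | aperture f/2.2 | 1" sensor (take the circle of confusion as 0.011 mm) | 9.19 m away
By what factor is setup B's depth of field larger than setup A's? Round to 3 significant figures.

4.26

Setup A: H = 45²/(2.8×0.031) + 45 ≈ 23374.5 mm; DoF = Df − Dn = 2632.34 − 2155.21 ≈ 477.13 mm.
Setup B: H = 45²/(2.2×0.011) + 45 ≈ 83722.7 mm; DoF = Df − Dn = 10317.6 − 8284.6 ≈ 2033.0 mm.
Ratio = 2033.0 / 477.13 ≈ 4.26.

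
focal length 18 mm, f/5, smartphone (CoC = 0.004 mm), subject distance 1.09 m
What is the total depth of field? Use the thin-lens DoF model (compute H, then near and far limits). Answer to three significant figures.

145 mm

Hyperfocal distance H = f²/(N·c) + f = 18²/(5 × 0.004) + 18 = 324/0.02 + 18 ≈ 16218.0 mm ≈ 16.22 m.
Near limit Dn = s·(H − f)/(H + s − 2f) = 1090 × (16218.0 − 18) / (16218.0 + 1090 − 2 × 18) = 1090 × 16200.0 / 17272.0 ≈ 1022.35 mm.
Far limit Df = s·(H − f)/(H − s) = 1090 × (16218.0 − 18) / (16218.0 − 1090) = 1090 × 16200.0 / 15128.0 ≈ 1167.24 mm.
Depth of field = Df − Dn = 1167.24 − 1022.35 ≈ 144.89 mm.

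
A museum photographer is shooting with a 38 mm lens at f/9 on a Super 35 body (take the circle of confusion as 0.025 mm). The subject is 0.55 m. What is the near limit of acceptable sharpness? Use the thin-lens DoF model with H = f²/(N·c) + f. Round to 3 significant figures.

0.509 m

Hyperfocal distance H = f²/(N·c) + f = 38²/(9 × 0.025) + 38 = 1444/0.225 + 38 ≈ 6455.8 mm ≈ 6.456 m.
Near limit Dn = s·(H − f)/(H + s − 2f) = 550 × (6455.8 − 38) / (6455.8 + 550 − 2 × 38) = 550 × 6417.8 / 6929.8 ≈ 509.36 mm ≈ 0.509 m.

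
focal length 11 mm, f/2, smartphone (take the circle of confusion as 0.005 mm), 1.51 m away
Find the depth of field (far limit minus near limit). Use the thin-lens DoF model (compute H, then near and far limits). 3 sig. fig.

Hyperfocal distance H = f²/(N·c) + f = 11²/(2 × 0.005) + 11 = 121/0.01 + 11 ≈ 12111.0 mm ≈ 12.11 m.
Near limit Dn = s·(H − f)/(H + s − 2f) = 1510 × (12111.0 − 11) / (12111.0 + 1510 − 2 × 11) = 1510 × 12100.0 / 13599.0 ≈ 1343.55 mm.
Far limit Df = s·(H − f)/(H − s) = 1510 × (12111.0 − 11) / (12111.0 − 1510) = 1510 × 12100.0 / 10601.0 ≈ 1723.52 mm.
Depth of field = Df − Dn = 1723.52 − 1343.55 ≈ 379.97 mm.

380 mm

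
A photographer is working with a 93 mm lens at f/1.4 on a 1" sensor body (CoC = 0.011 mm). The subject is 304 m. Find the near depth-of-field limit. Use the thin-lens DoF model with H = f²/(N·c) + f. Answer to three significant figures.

Hyperfocal distance H = f²/(N·c) + f = 93²/(1.4 × 0.011) + 93 = 8649/0.0154 + 93 ≈ 561716.4 mm ≈ 561.7 m.
Near limit Dn = s·(H − f)/(H + s − 2f) = 304000 × (561716.4 − 93) / (561716.4 + 304000 − 2 × 93) = 304000 × 561623.4 / 865530.4 ≈ 197259 mm ≈ 197 m.

197 m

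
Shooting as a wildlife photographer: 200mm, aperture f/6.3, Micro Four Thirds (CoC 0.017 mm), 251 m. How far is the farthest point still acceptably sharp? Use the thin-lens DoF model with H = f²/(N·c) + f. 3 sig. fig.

Hyperfocal distance H = f²/(N·c) + f = 200²/(6.3 × 0.017) + 200 = 40000/0.1071 + 200 ≈ 373682.7 mm ≈ 373.7 m.
Far limit Df = s·(H − f)/(H − s) = 251000 × (373682.7 − 200) / (373682.7 − 251000) = 251000 × 373482.7 / 122682.7 ≈ 764119 mm ≈ 764 m.

764 m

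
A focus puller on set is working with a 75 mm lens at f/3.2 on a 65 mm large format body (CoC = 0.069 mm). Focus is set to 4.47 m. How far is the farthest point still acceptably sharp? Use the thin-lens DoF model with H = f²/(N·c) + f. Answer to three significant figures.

5.40 m

Hyperfocal distance H = f²/(N·c) + f = 75²/(3.2 × 0.069) + 75 = 5625/0.2208 + 75 ≈ 25550.5 mm ≈ 25.55 m.
Far limit Df = s·(H − f)/(H − s) = 4470 × (25550.5 − 75) / (25550.5 − 4470) = 4470 × 25475.5 / 21080.5 ≈ 5401.9 mm ≈ 5.40 m.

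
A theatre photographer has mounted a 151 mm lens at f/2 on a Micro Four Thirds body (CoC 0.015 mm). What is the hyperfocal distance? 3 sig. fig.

Hyperfocal distance H = f²/(N·c) + f = 151²/(2 × 0.015) + 151 = 22801/0.03 + 151 ≈ 760184.3 mm ≈ 760 m.

760 m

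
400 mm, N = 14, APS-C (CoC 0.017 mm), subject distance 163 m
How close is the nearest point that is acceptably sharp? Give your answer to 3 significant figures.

131 m

Hyperfocal distance H = f²/(N·c) + f = 400²/(14 × 0.017) + 400 = 160000/0.238 + 400 ≈ 672668.9 mm ≈ 672.7 m.
Near limit Dn = s·(H − f)/(H + s − 2f) = 163000 × (672668.9 − 400) / (672668.9 + 163000 − 2 × 400) = 163000 × 672268.9 / 834868.9 ≈ 131254 mm ≈ 131 m.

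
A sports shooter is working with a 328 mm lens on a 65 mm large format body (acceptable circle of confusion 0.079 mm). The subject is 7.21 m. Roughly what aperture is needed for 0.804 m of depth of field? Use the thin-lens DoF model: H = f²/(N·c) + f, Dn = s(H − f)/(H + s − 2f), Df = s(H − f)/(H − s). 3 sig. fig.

f/11

Write h = H − f = f²/(N·c). The thin-lens limits are Dn = s·h/(h + (s−f)) and Df = s·h/(h − (s−f)), so DoF = Df − Dn = 2·s·(s−f)·h / (h² − (s−f)²).
That is a quadratic in h: DoF·h² − 2·s·(s−f)·h − DoF·(s−f)² = 0 ⇒ h = (s−f)·(s + √(s² + DoF²)) / DoF = 6882 × (7210 + √(7210² + 804²)) / 804 = 6882 × (7210 + 7254.69) / 804 ≈ 123813 mm.
Then N = f²/(c·h) = 328² / (0.079 × 123813) = 107584 / 9781.3 ≈ 11.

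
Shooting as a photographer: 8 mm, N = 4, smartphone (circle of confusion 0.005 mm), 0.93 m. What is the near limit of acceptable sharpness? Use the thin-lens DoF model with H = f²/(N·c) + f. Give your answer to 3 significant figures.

Hyperfocal distance H = f²/(N·c) + f = 8²/(4 × 0.005) + 8 = 64/0.02 + 8 ≈ 3208.0 mm ≈ 3.208 m.
Near limit Dn = s·(H − f)/(H + s − 2f) = 930 × (3208.0 − 8) / (3208.0 + 930 − 2 × 8) = 930 × 3200.0 / 4122.0 ≈ 721.98 mm ≈ 0.722 m.

0.722 m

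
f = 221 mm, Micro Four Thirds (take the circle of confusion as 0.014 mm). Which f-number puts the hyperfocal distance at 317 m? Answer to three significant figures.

f/11

Rearrange H = f²/(N·c) + f for N: N = f² / ((H − f)·c).
N = 221² / ((317000 − 221) × 0.014) = 48841 / 4435 ≈ 11.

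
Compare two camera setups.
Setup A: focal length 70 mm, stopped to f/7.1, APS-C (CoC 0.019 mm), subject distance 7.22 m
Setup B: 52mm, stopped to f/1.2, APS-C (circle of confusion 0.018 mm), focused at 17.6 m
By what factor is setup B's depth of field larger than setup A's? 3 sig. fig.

Setup A: H = 70²/(7.1×0.019) + 70 ≈ 36393.2 mm; DoF = Df − Dn = 8989.5 − 6032.5 ≈ 2957.0 mm.
Setup B: H = 52²/(1.2×0.018) + 52 ≈ 125237.2 mm; DoF = Df − Dn = 20469.3 − 15436.2 ≈ 5033.1 mm.
Ratio = 5033.1 / 2957.0 ≈ 1.70.

1.70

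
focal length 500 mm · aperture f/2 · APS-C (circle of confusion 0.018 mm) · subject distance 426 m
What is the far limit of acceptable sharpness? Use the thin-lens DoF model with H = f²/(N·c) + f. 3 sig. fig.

Hyperfocal distance H = f²/(N·c) + f = 500²/(2 × 0.018) + 500 = 250000/0.036 + 500 ≈ 6944944.4 mm ≈ 6945 m.
Far limit Df = s·(H − f)/(H − s) = 426000 × (6944944.4 − 500) / (6944944.4 − 426000) = 426000 × 6944444.4 / 6518944.4 ≈ 453806 mm ≈ 454 m.

454 m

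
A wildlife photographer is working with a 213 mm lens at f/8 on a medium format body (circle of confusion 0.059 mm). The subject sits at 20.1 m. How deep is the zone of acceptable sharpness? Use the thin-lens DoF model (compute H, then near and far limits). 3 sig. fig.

8.69 m

Hyperfocal distance H = f²/(N·c) + f = 213²/(8 × 0.059) + 213 = 45369/0.472 + 213 ≈ 96333.8 mm ≈ 96.33 m.
Near limit Dn = s·(H − f)/(H + s − 2f) = 20100 × (96333.8 − 213) / (96333.8 + 20100 − 2 × 213) = 20100 × 96120.8 / 116007.8 ≈ 16654.3 mm.
Far limit Df = s·(H − f)/(H − s) = 20100 × (96333.8 − 213) / (96333.8 − 20100) = 20100 × 96120.8 / 76233.8 ≈ 25343.5 mm.
Depth of field = Df − Dn = 25343.5 − 16654.3 ≈ 8689.2 mm ≈ 8.69 m.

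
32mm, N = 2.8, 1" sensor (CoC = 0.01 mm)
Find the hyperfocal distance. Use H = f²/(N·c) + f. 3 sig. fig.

Hyperfocal distance H = f²/(N·c) + f = 32²/(2.8 × 0.01) + 32 = 1024/0.028 + 32 ≈ 36603.4 mm ≈ 36.6 m.

36.6 m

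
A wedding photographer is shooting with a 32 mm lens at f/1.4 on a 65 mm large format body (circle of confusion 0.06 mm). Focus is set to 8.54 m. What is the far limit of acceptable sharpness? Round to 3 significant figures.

Hyperfocal distance H = f²/(N·c) + f = 32²/(1.4 × 0.06) + 32 = 1024/0.084 + 32 ≈ 12222.5 mm ≈ 12.22 m.
Far limit Df = s·(H − f)/(H − s) = 8540 × (12222.5 − 32) / (12222.5 − 8540) = 8540 × 12190.5 / 3682.5 ≈ 28271 mm ≈ 28.3 m.

28.3 m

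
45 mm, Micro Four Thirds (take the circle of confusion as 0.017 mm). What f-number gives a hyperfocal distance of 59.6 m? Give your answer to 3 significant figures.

Rearrange H = f²/(N·c) + f for N: N = f² / ((H − f)·c).
N = 45² / ((59600 − 45) × 0.017) = 2025 / 1012 ≈ 2.00.

f/2.00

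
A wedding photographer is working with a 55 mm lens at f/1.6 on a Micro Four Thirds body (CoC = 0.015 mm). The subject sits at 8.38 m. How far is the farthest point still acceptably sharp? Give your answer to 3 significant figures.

8.97 m

Hyperfocal distance H = f²/(N·c) + f = 55²/(1.6 × 0.015) + 55 = 3025/0.024 + 55 ≈ 126096.7 mm ≈ 126.1 m.
Far limit Df = s·(H − f)/(H − s) = 8380 × (126096.7 − 55) / (126096.7 − 8380) = 8380 × 126041.7 / 117716.7 ≈ 8972.6 mm ≈ 8.97 m.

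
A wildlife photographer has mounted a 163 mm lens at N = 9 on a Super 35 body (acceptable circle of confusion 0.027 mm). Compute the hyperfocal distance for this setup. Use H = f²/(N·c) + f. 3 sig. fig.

110 m

Hyperfocal distance H = f²/(N·c) + f = 163²/(9 × 0.027) + 163 = 26569/0.243 + 163 ≈ 109500.4 mm ≈ 110 m.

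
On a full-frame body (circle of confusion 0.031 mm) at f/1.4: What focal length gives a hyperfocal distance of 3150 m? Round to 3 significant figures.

From H = f²/(N·c) + f, with f ≪ H: f ≈ √(H·N·c) = √(3150000 × 1.4 × 0.031) = √136710 ≈ 369.7 mm.
The +f correction barely moves this — solving exactly, f² + N·c·f − N·c·H = 0 ⇒ f = (−N·c + √((N·c)² + 4·N·c·H))/2 = (−0.0434 + √546840)/2 ≈ 369.72 mm, so f ≈ 370 mm.

370 mm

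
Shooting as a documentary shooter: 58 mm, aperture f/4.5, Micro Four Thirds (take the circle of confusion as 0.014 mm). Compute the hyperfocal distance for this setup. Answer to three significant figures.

Hyperfocal distance H = f²/(N·c) + f = 58²/(4.5 × 0.014) + 58 = 3364/0.063 + 58 ≈ 53454.8 mm ≈ 53.5 m.

53.5 m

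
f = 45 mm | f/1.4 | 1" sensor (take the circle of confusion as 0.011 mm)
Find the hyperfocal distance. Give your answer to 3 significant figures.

Hyperfocal distance H = f²/(N·c) + f = 45²/(1.4 × 0.011) + 45 = 2025/0.0154 + 45 ≈ 131538.5 mm ≈ 132 m.

132 m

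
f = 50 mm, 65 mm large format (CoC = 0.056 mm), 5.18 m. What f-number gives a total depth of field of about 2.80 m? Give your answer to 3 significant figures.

Write h = H − f = f²/(N·c). The thin-lens limits are Dn = s·h/(h + (s−f)) and Df = s·h/(h − (s−f)), so DoF = Df − Dn = 2·s·(s−f)·h / (h² − (s−f)²).
That is a quadratic in h: DoF·h² − 2·s·(s−f)·h − DoF·(s−f)² = 0 ⇒ h = (s−f)·(s + √(s² + DoF²)) / DoF = 5130 × (5180 + √(5180² + 2800²)) / 2800 = 5130 × (5180 + 5888.33) / 2800 ≈ 20279 mm.
Then N = f²/(c·h) = 50² / (0.056 × 20279) = 2500 / 1135.6 ≈ 2.20.

f/2.20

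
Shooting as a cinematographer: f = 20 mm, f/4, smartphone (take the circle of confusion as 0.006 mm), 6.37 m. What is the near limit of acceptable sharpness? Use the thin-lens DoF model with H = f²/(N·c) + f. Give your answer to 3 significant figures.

4.61 m

Hyperfocal distance H = f²/(N·c) + f = 20²/(4 × 0.006) + 20 = 400/0.024 + 20 ≈ 16686.7 mm ≈ 16.69 m.
Near limit Dn = s·(H − f)/(H + s − 2f) = 6370 × (16686.7 − 20) / (16686.7 + 6370 − 2 × 20) = 6370 × 16666.7 / 23016.7 ≈ 4612.6 mm ≈ 4.61 m.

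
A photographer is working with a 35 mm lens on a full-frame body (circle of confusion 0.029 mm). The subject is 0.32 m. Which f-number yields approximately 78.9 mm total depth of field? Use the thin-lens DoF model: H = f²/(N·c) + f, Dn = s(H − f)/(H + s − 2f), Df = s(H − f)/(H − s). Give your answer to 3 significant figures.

Write h = H − f = f²/(N·c). The thin-lens limits are Dn = s·h/(h + (s−f)) and Df = s·h/(h − (s−f)), so DoF = Df − Dn = 2·s·(s−f)·h / (h² − (s−f)²).
That is a quadratic in h: DoF·h² − 2·s·(s−f)·h − DoF·(s−f)² = 0 ⇒ h = (s−f)·(s + √(s² + DoF²)) / DoF = 285 × (320 + √(320² + 78.9²)) / 78.9 = 285 × (320 + 329.583) / 78.9 ≈ 2346.4 mm.
Then N = f²/(c·h) = 35² / (0.029 × 2346.4) = 1225 / 68.046 ≈ 18.

f/18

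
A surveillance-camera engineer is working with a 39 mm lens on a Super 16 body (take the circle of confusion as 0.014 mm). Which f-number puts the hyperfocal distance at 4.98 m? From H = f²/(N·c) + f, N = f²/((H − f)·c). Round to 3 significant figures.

f/22

Rearrange H = f²/(N·c) + f for N: N = f² / ((H − f)·c).
N = 39² / ((4980 − 39) × 0.014) = 1521 / 69.17 ≈ 22.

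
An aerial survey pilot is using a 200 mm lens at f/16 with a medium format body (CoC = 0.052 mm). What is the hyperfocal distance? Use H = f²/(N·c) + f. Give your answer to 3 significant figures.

Hyperfocal distance H = f²/(N·c) + f = 200²/(16 × 0.052) + 200 = 40000/0.832 + 200 ≈ 48276.9 mm ≈ 48.3 m.

48.3 m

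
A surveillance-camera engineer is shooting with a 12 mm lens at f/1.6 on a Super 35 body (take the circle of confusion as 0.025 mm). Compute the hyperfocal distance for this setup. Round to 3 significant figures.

3.61 m

Hyperfocal distance H = f²/(N·c) + f = 12²/(1.6 × 0.025) + 12 = 144/0.04 + 12 ≈ 3612.0 mm ≈ 3.61 m.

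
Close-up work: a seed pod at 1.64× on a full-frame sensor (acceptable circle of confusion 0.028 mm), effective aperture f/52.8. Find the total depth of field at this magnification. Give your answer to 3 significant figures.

At magnification m, DoF ≈ 2·N_eff·c/m² = 2 × 52.8 × 0.028 / 1.64² = 2.957 / 2.69 ≈ 1.1 mm.

1.10 mm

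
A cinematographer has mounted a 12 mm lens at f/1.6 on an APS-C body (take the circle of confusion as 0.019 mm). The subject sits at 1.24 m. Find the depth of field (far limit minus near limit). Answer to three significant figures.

Hyperfocal distance H = f²/(N·c) + f = 12²/(1.6 × 0.019) + 12 = 144/0.0304 + 12 ≈ 4748.8 mm ≈ 4.749 m.
Near limit Dn = s·(H − f)/(H + s − 2f) = 1240 × (4748.8 − 12) / (4748.8 + 1240 − 2 × 12) = 1240 × 4736.8 / 5964.8 ≈ 984.72 mm.
Far limit Df = s·(H − f)/(H − s) = 1240 × (4748.8 − 12) / (4748.8 − 1240) = 1240 × 4736.8 / 3508.8 ≈ 1673.97 mm.
Depth of field = Df − Dn = 1673.97 − 984.72 ≈ 689.25 mm ≈ 0.689 m.

0.689 m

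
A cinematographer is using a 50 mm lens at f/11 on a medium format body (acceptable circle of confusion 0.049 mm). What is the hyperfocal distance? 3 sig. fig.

Hyperfocal distance H = f²/(N·c) + f = 50²/(11 × 0.049) + 50 = 2500/0.539 + 50 ≈ 4688.2 mm ≈ 4.69 m.

4.69 m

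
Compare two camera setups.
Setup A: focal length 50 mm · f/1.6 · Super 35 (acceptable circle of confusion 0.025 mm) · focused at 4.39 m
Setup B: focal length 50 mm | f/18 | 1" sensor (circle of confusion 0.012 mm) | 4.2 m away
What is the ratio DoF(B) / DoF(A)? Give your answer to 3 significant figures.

5.64

Setup A: H = 50²/(1.6×0.025) + 50 ≈ 62550.0 mm; DoF = Df − Dn = 4717.59 − 4104.95 ≈ 612.64 mm.
Setup B: H = 50²/(18×0.012) + 50 ≈ 11624.1 mm; DoF = Df − Dn = 6547.8 − 3091.5 ≈ 3456.3 mm.
Ratio = 3456.3 / 612.64 ≈ 5.64.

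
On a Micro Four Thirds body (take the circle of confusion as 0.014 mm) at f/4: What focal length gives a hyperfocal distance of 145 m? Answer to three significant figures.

From H = f²/(N·c) + f, with f ≪ H: f ≈ √(H·N·c) = √(145000 × 4 × 0.014) = √8120.0 ≈ 90.11 mm.
The +f correction barely moves this — solving exactly, f² + N·c·f − N·c·H = 0 ⇒ f = (−N·c + √((N·c)² + 4·N·c·H))/2 = (−0.056 + √32480)/2 ≈ 90.083 mm, so f ≈ 90.1 mm.

90.1 mm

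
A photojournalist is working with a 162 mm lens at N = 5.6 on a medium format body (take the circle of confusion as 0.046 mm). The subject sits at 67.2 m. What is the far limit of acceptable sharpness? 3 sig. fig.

197 m

Hyperfocal distance H = f²/(N·c) + f = 162²/(5.6 × 0.046) + 162 = 26244/0.2576 + 162 ≈ 102040.9 mm ≈ 102.0 m.
Far limit Df = s·(H − f)/(H − s) = 67200 × (102040.9 − 162) / (102040.9 − 67200) = 67200 × 101878.9 / 34840.9 ≈ 196501 mm ≈ 197 m.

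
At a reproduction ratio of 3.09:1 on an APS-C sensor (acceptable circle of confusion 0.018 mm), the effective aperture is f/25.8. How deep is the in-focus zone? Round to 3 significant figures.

At magnification m, DoF ≈ 2·N_eff·c/m² = 2 × 25.8 × 0.018 / 3.09² = 0.9288 / 9.548 ≈ 0.0973 mm.

0.0973 mm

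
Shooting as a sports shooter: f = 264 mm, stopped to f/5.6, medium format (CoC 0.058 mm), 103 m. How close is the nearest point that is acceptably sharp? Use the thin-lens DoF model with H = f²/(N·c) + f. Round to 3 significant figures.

Hyperfocal distance H = f²/(N·c) + f = 264²/(5.6 × 0.058) + 264 = 69696/0.3248 + 264 ≈ 214845.3 mm ≈ 214.8 m.
Near limit Dn = s·(H − f)/(H + s − 2f) = 103000 × (214845.3 − 264) / (214845.3 + 103000 − 2 × 264) = 103000 × 214581.3 / 317317.3 ≈ 69652 mm ≈ 69.7 m.

69.7 m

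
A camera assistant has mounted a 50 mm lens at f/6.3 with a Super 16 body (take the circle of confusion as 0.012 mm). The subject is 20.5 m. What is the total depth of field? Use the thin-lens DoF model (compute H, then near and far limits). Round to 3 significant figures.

41.1 m

Hyperfocal distance H = f²/(N·c) + f = 50²/(6.3 × 0.012) + 50 = 2500/0.0756 + 50 ≈ 33118.8 mm ≈ 33.12 m.
Near limit Dn = s·(H − f)/(H + s − 2f) = 20500 × (33118.8 − 50) / (33118.8 + 20500 − 2 × 50) = 20500 × 33068.8 / 53518.8 ≈ 12667 mm.
Far limit Df = s·(H − f)/(H − s) = 20500 × (33118.8 − 50) / (33118.8 − 20500) = 20500 × 33068.8 / 12618.8 ≈ 53722 mm.
Depth of field = Df − Dn = 53722 − 12667 ≈ 41055 mm ≈ 41.1 m.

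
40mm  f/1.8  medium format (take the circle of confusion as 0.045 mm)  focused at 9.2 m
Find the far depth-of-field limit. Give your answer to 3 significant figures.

Hyperfocal distance H = f²/(N·c) + f = 40²/(1.8 × 0.045) + 40 = 1600/0.081 + 40 ≈ 19793.1 mm ≈ 19.79 m.
Far limit Df = s·(H − f)/(H − s) = 9200 × (19793.1 − 40) / (19793.1 − 9200) = 9200 × 19753.1 / 10593.1 ≈ 17155 mm ≈ 17.2 m.

17.2 m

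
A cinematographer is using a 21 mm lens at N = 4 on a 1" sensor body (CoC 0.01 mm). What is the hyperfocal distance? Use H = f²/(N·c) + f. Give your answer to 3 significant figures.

Hyperfocal distance H = f²/(N·c) + f = 21²/(4 × 0.01) + 21 = 441/0.04 + 21 ≈ 11046.0 mm ≈ 11.0 m.

11.0 m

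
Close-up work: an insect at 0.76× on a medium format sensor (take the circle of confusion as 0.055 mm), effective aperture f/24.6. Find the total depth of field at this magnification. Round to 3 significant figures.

4.68 mm

At magnification m, DoF ≈ 2·N_eff·c/m² = 2 × 24.6 × 0.055 / 0.76² = 2.706 / 0.5776 ≈ 4.68 mm.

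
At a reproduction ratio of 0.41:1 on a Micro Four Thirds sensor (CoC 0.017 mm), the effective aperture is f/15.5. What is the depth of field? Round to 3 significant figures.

3.14 mm

At magnification m, DoF ≈ 2·N_eff·c/m² = 2 × 15.5 × 0.017 / 0.41² = 0.527 / 0.1681 ≈ 3.14 mm.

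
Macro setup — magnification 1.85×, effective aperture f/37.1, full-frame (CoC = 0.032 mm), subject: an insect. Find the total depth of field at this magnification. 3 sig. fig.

0.694 mm

At magnification m, DoF ≈ 2·N_eff·c/m² = 2 × 37.1 × 0.032 / 1.85² = 2.374 / 3.423 ≈ 0.694 mm.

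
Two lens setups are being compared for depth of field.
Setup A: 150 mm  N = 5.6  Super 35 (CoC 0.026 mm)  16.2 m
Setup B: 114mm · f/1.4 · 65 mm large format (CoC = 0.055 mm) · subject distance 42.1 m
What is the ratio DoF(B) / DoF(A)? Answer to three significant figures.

Setup A: H = 150²/(5.6×0.026) + 150 ≈ 154683.0 mm; DoF = Df − Dn = 18077.6 − 14675.8 ≈ 3401.8 mm.
Setup B: H = 114²/(1.4×0.055) + 114 ≈ 168893.2 mm; DoF = Df − Dn = 56041 − 33713 ≈ 22328 mm.
Ratio = 22328 / 3401.8 ≈ 6.56.

6.56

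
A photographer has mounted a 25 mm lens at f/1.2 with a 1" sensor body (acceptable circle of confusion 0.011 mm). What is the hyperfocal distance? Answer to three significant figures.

47.4 m

Hyperfocal distance H = f²/(N·c) + f = 25²/(1.2 × 0.011) + 25 = 625/0.0132 + 25 ≈ 47373.5 mm ≈ 47.4 m.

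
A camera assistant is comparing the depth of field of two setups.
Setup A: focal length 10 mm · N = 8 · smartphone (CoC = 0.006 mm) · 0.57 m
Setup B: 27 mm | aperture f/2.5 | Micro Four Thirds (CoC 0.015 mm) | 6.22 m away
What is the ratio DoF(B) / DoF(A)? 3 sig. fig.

Setup A: H = 10²/(8×0.006) + 10 ≈ 2093.3 mm; DoF = Df − Dn = 779.54 − 449.24 ≈ 330.30 mm.
Setup B: H = 27²/(2.5×0.015) + 27 ≈ 19467.0 mm; DoF = Df − Dn = 9127.9 − 4717.2 ≈ 4410.7 mm.
Ratio = 4410.7 / 330.30 ≈ 13.4.

13.4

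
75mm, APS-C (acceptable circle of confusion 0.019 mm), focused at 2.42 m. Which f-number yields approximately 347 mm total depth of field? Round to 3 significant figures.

Write h = H − f = f²/(N·c). The thin-lens limits are Dn = s·h/(h + (s−f)) and Df = s·h/(h − (s−f)), so DoF = Df − Dn = 2·s·(s−f)·h / (h² − (s−f)²).
That is a quadratic in h: DoF·h² − 2·s·(s−f)·h − DoF·(s−f)² = 0 ⇒ h = (s−f)·(s + √(s² + DoF²)) / DoF = 2345 × (2420 + √(2420² + 347²)) / 347 = 2345 × (2420 + 2444.75) / 347 ≈ 32876 mm.
Then N = f²/(c·h) = 75² / (0.019 × 32876) = 5625 / 624.64 ≈ 9.01.

f/9.01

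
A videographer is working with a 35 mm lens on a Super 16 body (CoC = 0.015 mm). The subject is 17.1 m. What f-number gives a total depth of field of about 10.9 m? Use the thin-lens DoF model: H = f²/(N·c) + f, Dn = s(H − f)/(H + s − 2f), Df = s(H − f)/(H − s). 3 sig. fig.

f/1.40

Write h = H − f = f²/(N·c). The thin-lens limits are Dn = s·h/(h + (s−f)) and Df = s·h/(h − (s−f)), so DoF = Df − Dn = 2·s·(s−f)·h / (h² − (s−f)²).
That is a quadratic in h: DoF·h² − 2·s·(s−f)·h − DoF·(s−f)² = 0 ⇒ h = (s−f)·(s + √(s² + DoF²)) / DoF = 17065 × (17100 + √(17100² + 10900²)) / 10900 = 17065 × (17100 + 20278.6) / 10900 ≈ 58520 mm.
Then N = f²/(c·h) = 35² / (0.015 × 58520) = 1225 / 877.80 ≈ 1.40.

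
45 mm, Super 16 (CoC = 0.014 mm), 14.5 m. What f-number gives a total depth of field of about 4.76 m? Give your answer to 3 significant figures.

Write h = H − f = f²/(N·c). The thin-lens limits are Dn = s·h/(h + (s−f)) and Df = s·h/(h − (s−f)), so DoF = Df − Dn = 2·s·(s−f)·h / (h² − (s−f)²).
That is a quadratic in h: DoF·h² − 2·s·(s−f)·h − DoF·(s−f)² = 0 ⇒ h = (s−f)·(s + √(s² + DoF²)) / DoF = 14455 × (14500 + √(14500² + 4760²)) / 4760 = 14455 × (14500 + 15261.3) / 4760 ≈ 90378 mm.
Then N = f²/(c·h) = 45² / (0.014 × 90378) = 2025 / 1265.3 ≈ 1.60.

f/1.60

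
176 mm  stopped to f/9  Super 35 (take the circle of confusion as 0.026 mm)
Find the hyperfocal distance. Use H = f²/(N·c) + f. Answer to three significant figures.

Hyperfocal distance H = f²/(N·c) + f = 176²/(9 × 0.026) + 176 = 30976/0.234 + 176 ≈ 132552.1 mm ≈ 133 m.

133 m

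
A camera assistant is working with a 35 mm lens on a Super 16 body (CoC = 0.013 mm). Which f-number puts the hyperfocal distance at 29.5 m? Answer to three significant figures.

f/3.20

Rearrange H = f²/(N·c) + f for N: N = f² / ((H − f)·c).
N = 35² / ((29500 − 35) × 0.013) = 1225 / 383.0 ≈ 3.20.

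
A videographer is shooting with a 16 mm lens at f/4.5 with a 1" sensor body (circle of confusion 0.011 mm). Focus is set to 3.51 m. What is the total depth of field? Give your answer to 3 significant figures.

Hyperfocal distance H = f²/(N·c) + f = 16²/(4.5 × 0.011) + 16 = 256/0.0495 + 16 ≈ 5187.7 mm ≈ 5.188 m.
Near limit Dn = s·(H − f)/(H + s − 2f) = 3510 × (5187.7 − 16) / (5187.7 + 3510 − 2 × 16) = 3510 × 5171.7 / 8665.7 ≈ 2094.8 mm.
Far limit Df = s·(H − f)/(H − s) = 3510 × (5187.7 − 16) / (5187.7 − 3510) = 3510 × 5171.7 / 1677.7 ≈ 10819.9 mm.
Depth of field = Df − Dn = 10819.9 − 2094.8 ≈ 8725.1 mm ≈ 8.73 m.

8.73 m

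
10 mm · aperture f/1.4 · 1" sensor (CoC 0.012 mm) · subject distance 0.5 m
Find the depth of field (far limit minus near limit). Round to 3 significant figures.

Hyperfocal distance H = f²/(N·c) + f = 10²/(1.4 × 0.012) + 10 = 100/0.0168 + 10 ≈ 5962.4 mm ≈ 5.962 m.
Near limit Dn = s·(H − f)/(H + s − 2f) = 500 × (5962.4 − 10) / (5962.4 + 500 − 2 × 10) = 500 × 5952.4 / 6442.4 ≈ 461.971 mm.
Far limit Df = s·(H − f)/(H − s) = 500 × (5962.4 − 10) / (5962.4 − 500) = 500 × 5952.4 / 5462.4 ≈ 544.852 mm.
Depth of field = Df − Dn = 544.852 − 461.971 ≈ 82.881 mm.

82.9 mm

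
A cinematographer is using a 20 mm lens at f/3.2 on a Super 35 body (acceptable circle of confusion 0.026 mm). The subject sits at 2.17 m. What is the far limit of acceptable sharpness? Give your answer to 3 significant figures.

Hyperfocal distance H = f²/(N·c) + f = 20²/(3.2 × 0.026) + 20 = 400/0.0832 + 20 ≈ 4827.7 mm ≈ 4.828 m.
Far limit Df = s·(H − f)/(H − s) = 2170 × (4827.7 − 20) / (4827.7 − 2170) = 2170 × 4807.7 / 2657.7 ≈ 3925.5 mm ≈ 3.93 m.

3.93 m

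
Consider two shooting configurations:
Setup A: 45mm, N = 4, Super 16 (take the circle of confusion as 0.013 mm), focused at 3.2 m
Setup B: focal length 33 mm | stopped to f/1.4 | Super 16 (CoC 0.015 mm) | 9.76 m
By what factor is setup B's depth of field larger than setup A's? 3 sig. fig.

Setup A: H = 45²/(4×0.013) + 45 ≈ 38987.3 mm; DoF = Df − Dn = 3482.11 − 2960.17 ≈ 521.94 mm.
Setup B: H = 33²/(1.4×0.015) + 33 ≈ 51890.1 mm; DoF = Df − Dn = 12013.4 − 8218.4 ≈ 3795.0 mm.
Ratio = 3795.0 / 521.94 ≈ 7.27.

7.27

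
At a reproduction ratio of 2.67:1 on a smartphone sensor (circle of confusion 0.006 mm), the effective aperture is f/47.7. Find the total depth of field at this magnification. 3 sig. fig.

At magnification m, DoF ≈ 2·N_eff·c/m² = 2 × 47.7 × 0.006 / 2.67² = 0.5724 / 7.129 ≈ 0.0803 mm.

0.0803 mm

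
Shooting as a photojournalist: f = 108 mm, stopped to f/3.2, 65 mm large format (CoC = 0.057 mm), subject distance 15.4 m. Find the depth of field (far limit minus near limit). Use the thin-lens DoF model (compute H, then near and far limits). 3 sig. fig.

7.81 m

Hyperfocal distance H = f²/(N·c) + f = 108²/(3.2 × 0.057) + 108 = 11664/0.1824 + 108 ≈ 64055.4 mm ≈ 64.06 m.
Near limit Dn = s·(H − f)/(H + s − 2f) = 15400 × (64055.4 − 108) / (64055.4 + 15400 − 2 × 108) = 15400 × 63947.4 / 79239.4 ≈ 12428.0 mm.
Far limit Df = s·(H − f)/(H − s) = 15400 × (64055.4 − 108) / (64055.4 − 15400) = 15400 × 63947.4 / 48655.4 ≈ 20240.1 mm.
Depth of field = Df − Dn = 20240.1 − 12428.0 ≈ 7812.1 mm ≈ 7.81 m.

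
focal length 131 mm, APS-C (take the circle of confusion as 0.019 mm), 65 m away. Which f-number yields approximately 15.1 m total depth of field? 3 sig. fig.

f/1.60

Write h = H − f = f²/(N·c). The thin-lens limits are Dn = s·h/(h + (s−f)) and Df = s·h/(h − (s−f)), so DoF = Df − Dn = 2·s·(s−f)·h / (h² − (s−f)²).
That is a quadratic in h: DoF·h² − 2·s·(s−f)·h − DoF·(s−f)² = 0 ⇒ h = (s−f)·(s + √(s² + DoF²)) / DoF = 64869 × (65000 + √(65000² + 15100²)) / 15100 = 64869 × (65000 + 66730.9) / 15100 ≈ 565911 mm.
Then N = f²/(c·h) = 131² / (0.019 × 565911) = 17161 / 10752 ≈ 1.60.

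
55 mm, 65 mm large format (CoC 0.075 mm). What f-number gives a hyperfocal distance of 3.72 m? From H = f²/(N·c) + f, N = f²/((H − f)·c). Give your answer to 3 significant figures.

Rearrange H = f²/(N·c) + f for N: N = f² / ((H − f)·c).
N = 55² / ((3720 − 55) × 0.075) = 3025 / 274.9 ≈ 11.

f/11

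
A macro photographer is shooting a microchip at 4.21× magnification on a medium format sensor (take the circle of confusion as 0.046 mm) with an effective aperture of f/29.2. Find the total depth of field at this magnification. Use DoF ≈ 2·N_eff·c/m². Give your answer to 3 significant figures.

0.152 mm

At magnification m, DoF ≈ 2·N_eff·c/m² = 2 × 29.2 × 0.046 / 4.21² = 2.686 / 17.72 ≈ 0.152 mm.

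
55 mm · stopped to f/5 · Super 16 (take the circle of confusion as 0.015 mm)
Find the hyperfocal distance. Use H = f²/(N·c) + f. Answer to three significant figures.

Hyperfocal distance H = f²/(N·c) + f = 55²/(5 × 0.015) + 55 = 3025/0.075 + 55 ≈ 40388.3 mm ≈ 40.4 m.

40.4 m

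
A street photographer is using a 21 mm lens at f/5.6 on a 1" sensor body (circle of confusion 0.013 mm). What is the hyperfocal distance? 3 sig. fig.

Hyperfocal distance H = f²/(N·c) + f = 21²/(5.6 × 0.013) + 21 = 441/0.0728 + 21 ≈ 6078.7 mm ≈ 6.08 m.

6.08 m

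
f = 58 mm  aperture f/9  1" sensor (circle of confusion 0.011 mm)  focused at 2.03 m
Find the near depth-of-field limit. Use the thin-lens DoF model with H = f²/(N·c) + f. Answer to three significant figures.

1.92 m

Hyperfocal distance H = f²/(N·c) + f = 58²/(9 × 0.011) + 58 = 3364/0.099 + 58 ≈ 34037.8 mm ≈ 34.04 m.
Near limit Dn = s·(H − f)/(H + s − 2f) = 2030 × (34037.8 − 58) / (34037.8 + 2030 − 2 × 58) = 2030 × 33979.8 / 35951.8 ≈ 1918.7 mm ≈ 1.92 m.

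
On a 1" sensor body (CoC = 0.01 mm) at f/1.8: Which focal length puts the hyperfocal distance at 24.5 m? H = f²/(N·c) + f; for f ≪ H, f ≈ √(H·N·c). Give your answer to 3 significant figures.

From H = f²/(N·c) + f, with f ≪ H: f ≈ √(H·N·c) = √(24500 × 1.8 × 0.01) = √441.00 ≈ 21.00 mm.
The +f correction barely moves this — solving exactly, f² + N·c·f − N·c·H = 0 ⇒ f = (−N·c + √((N·c)² + 4·N·c·H))/2 = (−0.018 + √1764.0)/2 ≈ 20.991 mm, so f ≈ 21.0 mm.

21.0 mm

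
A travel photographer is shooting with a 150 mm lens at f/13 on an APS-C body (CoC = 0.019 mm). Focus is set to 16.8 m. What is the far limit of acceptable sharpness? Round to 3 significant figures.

20.6 m

Hyperfocal distance H = f²/(N·c) + f = 150²/(13 × 0.019) + 150 = 22500/0.247 + 150 ≈ 91243.1 mm ≈ 91.24 m.
Far limit Df = s·(H − f)/(H − s) = 16800 × (91243.1 − 150) / (91243.1 − 16800) = 16800 × 91093.1 / 74443.1 ≈ 20557 mm ≈ 20.6 m.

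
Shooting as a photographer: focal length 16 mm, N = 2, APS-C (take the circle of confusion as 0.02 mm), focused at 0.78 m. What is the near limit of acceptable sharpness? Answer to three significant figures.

0.697 m

Hyperfocal distance H = f²/(N·c) + f = 16²/(2 × 0.02) + 16 = 256/0.04 + 16 ≈ 6416.0 mm ≈ 6.416 m.
Near limit Dn = s·(H − f)/(H + s − 2f) = 780 × (6416.0 − 16) / (6416.0 + 780 − 2 × 16) = 780 × 6400.0 / 7164.0 ≈ 696.82 mm ≈ 0.697 m.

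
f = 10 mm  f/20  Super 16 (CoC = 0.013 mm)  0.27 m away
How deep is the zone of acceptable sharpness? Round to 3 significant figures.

Hyperfocal distance H = f²/(N·c) + f = 10²/(20 × 0.013) + 10 = 100/0.26 + 10 ≈ 394.6 mm ≈ 0.395 m.
Near limit Dn = s·(H − f)/(H + s − 2f) = 270 × (394.6 − 10) / (394.6 + 270 − 2 × 10) = 270 × 384.6 / 644.6 ≈ 161.10 mm.
Far limit Df = s·(H − f)/(H − s) = 270 × (394.6 − 10) / (394.6 − 270) = 270 × 384.6 / 124.6 ≈ 833.33 mm.
Depth of field = Df − Dn = 833.33 − 161.10 ≈ 672.23 mm ≈ 0.672 m.

0.672 m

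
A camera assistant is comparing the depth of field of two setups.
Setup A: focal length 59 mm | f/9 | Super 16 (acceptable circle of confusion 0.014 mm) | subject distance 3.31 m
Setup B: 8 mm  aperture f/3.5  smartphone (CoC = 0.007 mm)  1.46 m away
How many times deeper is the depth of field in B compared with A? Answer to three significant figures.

2.97

Setup A: H = 59²/(9×0.014) + 59 ≈ 27686.0 mm; DoF = Df − Dn = 3751.45 − 2961.51 ≈ 789.94 mm.
Setup B: H = 8²/(3.5×0.007) + 8 ≈ 2620.2 mm; DoF = Df − Dn = 3287.1 − 938.4 ≈ 2348.7 mm.
Ratio = 2348.7 / 789.94 ≈ 2.97.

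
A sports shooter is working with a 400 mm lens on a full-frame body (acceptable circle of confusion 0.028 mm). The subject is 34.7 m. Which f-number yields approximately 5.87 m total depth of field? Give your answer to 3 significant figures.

f/14

Write h = H − f = f²/(N·c). The thin-lens limits are Dn = s·h/(h + (s−f)) and Df = s·h/(h − (s−f)), so DoF = Df − Dn = 2·s·(s−f)·h / (h² − (s−f)²).
That is a quadratic in h: DoF·h² − 2·s·(s−f)·h − DoF·(s−f)² = 0 ⇒ h = (s−f)·(s + √(s² + DoF²)) / DoF = 34300 × (34700 + √(34700² + 5870²)) / 5870 = 34300 × (34700 + 35193.0) / 5870 ≈ 408404 mm.
Then N = f²/(c·h) = 400² / (0.028 × 408404) = 160000 / 11435 ≈ 14.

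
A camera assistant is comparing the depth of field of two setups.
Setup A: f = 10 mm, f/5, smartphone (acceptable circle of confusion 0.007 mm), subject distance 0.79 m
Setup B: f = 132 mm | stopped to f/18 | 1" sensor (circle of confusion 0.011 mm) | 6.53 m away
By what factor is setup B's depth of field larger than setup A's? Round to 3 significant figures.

2.05

Setup A: H = 10²/(5×0.007) + 10 ≈ 2867.1 mm; DoF = Df − Dn = 1086.66 − 620.58 ≈ 466.08 mm.
Setup B: H = 132²/(18×0.011) + 132 ≈ 88132.0 mm; DoF = Df − Dn = 7041.98 − 6087.42 ≈ 954.56 mm.
Ratio = 954.56 / 466.08 ≈ 2.05.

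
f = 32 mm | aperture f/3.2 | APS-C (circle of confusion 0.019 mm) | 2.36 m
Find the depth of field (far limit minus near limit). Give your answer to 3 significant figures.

Hyperfocal distance H = f²/(N·c) + f = 32²/(3.2 × 0.019) + 32 = 1024/0.0608 + 32 ≈ 16874.1 mm ≈ 16.87 m.
Near limit Dn = s·(H − f)/(H + s − 2f) = 2360 × (16874.1 − 32) / (16874.1 + 2360 − 2 × 32) = 2360 × 16842.1 / 19170.1 ≈ 2073.40 mm.
Far limit Df = s·(H − f)/(H − s) = 2360 × (16874.1 − 32) / (16874.1 − 2360) = 2360 × 16842.1 / 14514.1 ≈ 2738.53 mm.
Depth of field = Df − Dn = 2738.53 − 2073.40 ≈ 665.13 mm ≈ 0.665 m.

0.665 m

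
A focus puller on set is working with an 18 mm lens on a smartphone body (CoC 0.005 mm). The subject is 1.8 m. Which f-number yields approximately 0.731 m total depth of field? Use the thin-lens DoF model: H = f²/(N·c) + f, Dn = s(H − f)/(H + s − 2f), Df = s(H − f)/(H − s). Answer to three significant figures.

f/7.10

Write h = H − f = f²/(N·c). The thin-lens limits are Dn = s·h/(h + (s−f)) and Df = s·h/(h − (s−f)), so DoF = Df − Dn = 2·s·(s−f)·h / (h² − (s−f)²).
That is a quadratic in h: DoF·h² − 2·s·(s−f)·h − DoF·(s−f)² = 0 ⇒ h = (s−f)·(s + √(s² + DoF²)) / DoF = 1782 × (1800 + √(1800² + 731²)) / 731 = 1782 × (1800 + 1942.77) / 731 ≈ 9124.0 mm.
Then N = f²/(c·h) = 18² / (0.005 × 9124.0) = 324 / 45.620 ≈ 7.10.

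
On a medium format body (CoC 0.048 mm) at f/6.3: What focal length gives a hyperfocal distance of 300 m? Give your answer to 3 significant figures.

From H = f²/(N·c) + f, with f ≪ H: f ≈ √(H·N·c) = √(300000 × 6.3 × 0.048) = √90720 ≈ 301.2 mm.
The +f correction barely moves this — solving exactly, f² + N·c·f − N·c·H = 0 ⇒ f = (−N·c + √((N·c)² + 4·N·c·H))/2 = (−0.3024 + √362880)/2 ≈ 301.05 mm, so f ≈ 301 mm.

301 mm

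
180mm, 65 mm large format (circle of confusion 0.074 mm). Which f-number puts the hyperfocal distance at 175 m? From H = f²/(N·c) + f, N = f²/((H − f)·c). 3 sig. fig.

f/2.50

Rearrange H = f²/(N·c) + f for N: N = f² / ((H − f)·c).
N = 180² / ((175000 − 180) × 0.074) = 32400 / 12937 ≈ 2.50.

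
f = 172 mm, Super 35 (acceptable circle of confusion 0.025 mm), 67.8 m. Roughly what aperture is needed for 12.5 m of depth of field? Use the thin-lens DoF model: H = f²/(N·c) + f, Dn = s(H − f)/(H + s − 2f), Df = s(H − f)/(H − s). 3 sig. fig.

Write h = H − f = f²/(N·c). The thin-lens limits are Dn = s·h/(h + (s−f)) and Df = s·h/(h − (s−f)), so DoF = Df − Dn = 2·s·(s−f)·h / (h² − (s−f)²).
That is a quadratic in h: DoF·h² − 2·s·(s−f)·h − DoF·(s−f)² = 0 ⇒ h = (s−f)·(s + √(s² + DoF²)) / DoF = 67628 × (67800 + √(67800² + 12500²)) / 12500 = 67628 × (67800 + 68942.7) / 12500 ≈ 739811 mm.
Then N = f²/(c·h) = 172² / (0.025 × 739811) = 29584 / 18495 ≈ 1.60.

f/1.60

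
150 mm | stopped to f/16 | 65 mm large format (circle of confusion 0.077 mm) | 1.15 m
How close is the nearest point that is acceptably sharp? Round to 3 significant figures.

1.09 m

Hyperfocal distance H = f²/(N·c) + f = 150²/(16 × 0.077) + 150 = 22500/1.232 + 150 ≈ 18413.0 mm ≈ 18.41 m.
Near limit Dn = s·(H − f)/(H + s − 2f) = 1150 × (18413.0 − 150) / (18413.0 + 1150 − 2 × 150) = 1150 × 18263.0 / 19263.0 ≈ 1090.3 mm ≈ 1.09 m.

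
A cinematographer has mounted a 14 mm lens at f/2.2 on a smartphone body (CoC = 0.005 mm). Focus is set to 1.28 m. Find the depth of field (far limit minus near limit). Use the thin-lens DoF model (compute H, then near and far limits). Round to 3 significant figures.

183 mm

Hyperfocal distance H = f²/(N·c) + f = 14²/(2.2 × 0.005) + 14 = 196/0.011 + 14 ≈ 17832.2 mm ≈ 17.83 m.
Near limit Dn = s·(H − f)/(H + s − 2f) = 1280 × (17832.2 − 14) / (17832.2 + 1280 − 2 × 14) = 1280 × 17818.2 / 19084.2 ≈ 1195.09 mm.
Far limit Df = s·(H − f)/(H − s) = 1280 × (17832.2 − 14) / (17832.2 − 1280) = 1280 × 17818.2 / 16552.2 ≈ 1377.90 mm.
Depth of field = Df − Dn = 1377.90 − 1195.09 ≈ 182.81 mm.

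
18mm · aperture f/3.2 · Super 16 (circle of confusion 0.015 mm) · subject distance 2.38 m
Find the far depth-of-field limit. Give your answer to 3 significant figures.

3.66 m

Hyperfocal distance H = f²/(N·c) + f = 18²/(3.2 × 0.015) + 18 = 324/0.048 + 18 ≈ 6768.0 mm ≈ 6.768 m.
Far limit Df = s·(H − f)/(H − s) = 2380 × (6768.0 − 18) / (6768.0 − 2380) = 2380 × 6750.0 / 4388.0 ≈ 3661.1 mm ≈ 3.66 m.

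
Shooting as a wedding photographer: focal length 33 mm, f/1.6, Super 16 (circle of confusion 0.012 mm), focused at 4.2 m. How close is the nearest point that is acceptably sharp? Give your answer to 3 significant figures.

Hyperfocal distance H = f²/(N·c) + f = 33²/(1.6 × 0.012) + 33 = 1089/0.0192 + 33 ≈ 56751.7 mm ≈ 56.75 m.
Near limit Dn = s·(H − f)/(H + s − 2f) = 4200 × (56751.7 − 33) / (56751.7 + 4200 − 2 × 33) = 4200 × 56718.7 / 60885.7 ≈ 3912.6 mm ≈ 3.91 m.

3.91 m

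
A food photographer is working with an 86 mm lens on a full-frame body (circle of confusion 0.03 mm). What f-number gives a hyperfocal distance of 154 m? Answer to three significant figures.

Rearrange H = f²/(N·c) + f for N: N = f² / ((H − f)·c).
N = 86² / ((154000 − 86) × 0.03) = 7396 / 4617 ≈ 1.60.

f/1.60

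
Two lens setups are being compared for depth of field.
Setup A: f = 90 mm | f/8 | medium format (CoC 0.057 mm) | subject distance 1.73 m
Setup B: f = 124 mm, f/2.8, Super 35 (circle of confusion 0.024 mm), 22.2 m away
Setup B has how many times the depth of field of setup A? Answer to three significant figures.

Setup A: H = 90²/(8×0.057) + 90 ≈ 17853.2 mm; DoF = Df − Dn = 1905.97 − 1583.78 ≈ 322.19 mm.
Setup B: H = 124²/(2.8×0.024) + 124 ≈ 228933.5 mm; DoF = Df − Dn = 24570.6 − 20246.6 ≈ 4324.0 mm.
Ratio = 4324.0 / 322.19 ≈ 13.4.

13.4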